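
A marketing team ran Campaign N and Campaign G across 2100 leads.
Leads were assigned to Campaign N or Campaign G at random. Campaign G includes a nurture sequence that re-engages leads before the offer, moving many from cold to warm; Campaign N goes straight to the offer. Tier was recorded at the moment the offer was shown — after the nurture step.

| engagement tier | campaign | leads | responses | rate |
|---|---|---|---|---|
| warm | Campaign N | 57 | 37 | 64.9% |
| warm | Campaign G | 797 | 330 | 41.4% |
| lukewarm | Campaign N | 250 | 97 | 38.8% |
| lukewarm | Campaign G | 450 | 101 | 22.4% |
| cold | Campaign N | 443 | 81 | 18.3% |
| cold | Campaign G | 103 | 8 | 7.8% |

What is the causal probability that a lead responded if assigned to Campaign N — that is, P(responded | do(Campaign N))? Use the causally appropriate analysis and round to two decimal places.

0.29

Because the campaign influences engagement tier, engagement tier is a post-treatment mediator, not a confounder. Stratifying on it would bias the estimate; the causal effect is the crude pooled difference.
So P(outcome | do(Campaign N)) is just the pooled rate for Campaign N: 215/750 = 0.287.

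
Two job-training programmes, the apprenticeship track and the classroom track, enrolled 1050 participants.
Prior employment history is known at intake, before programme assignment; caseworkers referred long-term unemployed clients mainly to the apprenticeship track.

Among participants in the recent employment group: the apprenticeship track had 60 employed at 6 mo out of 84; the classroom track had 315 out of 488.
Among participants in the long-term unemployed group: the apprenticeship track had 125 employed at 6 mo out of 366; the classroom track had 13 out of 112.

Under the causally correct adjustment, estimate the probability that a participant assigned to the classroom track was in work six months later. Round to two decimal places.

The imbalance in prior employment history arose from how participants were allocated, not from anything the programme did; and prior employment history independently affects the outcome. The pooled gap is confounded — condition on prior employment history.
Standardising the classroom track to the population prior employment history mix: 0.545·315/488 + 0.455·13/112 = 0.404.

0.40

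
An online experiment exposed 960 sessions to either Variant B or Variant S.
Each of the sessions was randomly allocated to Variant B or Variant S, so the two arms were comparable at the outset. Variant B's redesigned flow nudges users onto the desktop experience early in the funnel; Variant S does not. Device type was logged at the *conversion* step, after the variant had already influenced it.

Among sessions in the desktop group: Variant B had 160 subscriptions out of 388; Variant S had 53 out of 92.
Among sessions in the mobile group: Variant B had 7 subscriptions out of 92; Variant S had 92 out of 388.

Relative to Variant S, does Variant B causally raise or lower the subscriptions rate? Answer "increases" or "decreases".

increases

The stratified and pooled comparisons disagree (Variant S wins within each device type; Variant B wins overall), so the answer turns on the causal role of device type.
Because the variant influences device type, device type is a post-treatment mediator, not a confounder. Stratifying on it would bias the estimate; the causal effect is the crude pooled difference.
Pooled: Variant B 34.8% vs Variant S 30.2%; Variant B is higher overall.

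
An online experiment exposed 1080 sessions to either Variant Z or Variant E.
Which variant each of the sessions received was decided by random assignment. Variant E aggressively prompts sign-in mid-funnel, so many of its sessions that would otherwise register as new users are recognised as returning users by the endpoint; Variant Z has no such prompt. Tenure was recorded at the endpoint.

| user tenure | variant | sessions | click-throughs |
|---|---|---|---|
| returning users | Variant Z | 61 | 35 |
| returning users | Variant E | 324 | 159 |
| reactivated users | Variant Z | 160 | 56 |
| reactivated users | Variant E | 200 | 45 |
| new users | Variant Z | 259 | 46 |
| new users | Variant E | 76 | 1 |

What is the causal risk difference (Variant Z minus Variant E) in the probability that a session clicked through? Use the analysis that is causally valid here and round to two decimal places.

Stratifying would compare variants among sessions the variants themselves sorted into user tenure groups — a form of selection on an intermediate. The unconditioned pooled rates give the total causal effect.
The causal difference is the pooled difference: 0.285 − 0.342 = -0.056.

-0.06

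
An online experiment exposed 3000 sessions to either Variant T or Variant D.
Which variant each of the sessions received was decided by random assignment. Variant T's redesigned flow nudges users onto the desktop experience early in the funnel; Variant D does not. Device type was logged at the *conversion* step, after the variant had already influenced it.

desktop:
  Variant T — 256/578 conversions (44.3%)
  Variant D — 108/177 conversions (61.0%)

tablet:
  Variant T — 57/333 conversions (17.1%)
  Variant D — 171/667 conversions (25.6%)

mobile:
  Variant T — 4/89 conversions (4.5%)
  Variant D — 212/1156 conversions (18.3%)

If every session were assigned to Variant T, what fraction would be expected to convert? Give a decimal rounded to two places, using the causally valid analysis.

Device type lies on the pathway variant → device type → outcome, so adjusting for it blocks the indirect effect. For the total causal effect of variant, use the unadjusted pooled rates.
So P(outcome | do(Variant T)) is just the pooled rate for Variant T: 317/1000 = 0.317.

0.32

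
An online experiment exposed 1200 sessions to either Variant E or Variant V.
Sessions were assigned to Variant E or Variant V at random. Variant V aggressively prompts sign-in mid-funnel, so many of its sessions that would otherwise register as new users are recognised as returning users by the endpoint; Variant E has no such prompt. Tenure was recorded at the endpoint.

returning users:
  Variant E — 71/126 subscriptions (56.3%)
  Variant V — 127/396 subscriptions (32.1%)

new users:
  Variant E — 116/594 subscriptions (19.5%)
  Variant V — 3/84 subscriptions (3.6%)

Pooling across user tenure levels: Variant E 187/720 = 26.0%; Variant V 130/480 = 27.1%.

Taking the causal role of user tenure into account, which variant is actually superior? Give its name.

User tenure is recorded after the variant and is itself shifted by it — it sits on the causal path from variant to outcome. Conditioning on a mediator would strip out part of the effect we want; the pooled comparison gives the total causal effect.
Pooled: Variant E 26.0% vs Variant V 27.1%; Variant V is higher overall.

Variant V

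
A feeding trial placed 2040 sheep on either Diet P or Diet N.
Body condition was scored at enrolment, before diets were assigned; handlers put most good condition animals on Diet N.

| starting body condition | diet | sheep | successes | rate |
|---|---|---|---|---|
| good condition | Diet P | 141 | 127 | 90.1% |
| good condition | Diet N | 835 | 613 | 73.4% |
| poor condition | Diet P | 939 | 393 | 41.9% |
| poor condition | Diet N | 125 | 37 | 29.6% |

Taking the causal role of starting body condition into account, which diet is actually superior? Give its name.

Diet P

The starting body condition-specific comparison favours Diet P throughout, but the pooled figures favour Diet N. The question is whether to condition on starting body condition.
Since starting body condition is a pre-existing factor (not a product of the diet) and it affects the outcome on its own, it is a confounder. The stratified rates, not the pooled rate, identify the causal effect.
Within each level — good condition: 90.1% vs 73.4%; poor condition: 41.9% vs 29.6% — Diet P is higher every time.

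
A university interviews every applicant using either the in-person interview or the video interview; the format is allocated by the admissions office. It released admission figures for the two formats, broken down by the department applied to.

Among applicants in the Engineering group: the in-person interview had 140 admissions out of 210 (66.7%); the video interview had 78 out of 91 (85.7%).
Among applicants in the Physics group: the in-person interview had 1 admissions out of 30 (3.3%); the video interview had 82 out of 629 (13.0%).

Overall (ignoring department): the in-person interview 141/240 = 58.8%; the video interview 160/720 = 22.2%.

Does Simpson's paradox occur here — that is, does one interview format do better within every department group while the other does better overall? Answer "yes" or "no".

yes

Within each department level (Engineering 66.7% vs 85.7%; Physics 3.3% vs 13.0%), the video interview has the higher rate every time. Pooled: 58.8% vs 22.2% — the in-person interview has the higher rate overall. The two comparisons disagree.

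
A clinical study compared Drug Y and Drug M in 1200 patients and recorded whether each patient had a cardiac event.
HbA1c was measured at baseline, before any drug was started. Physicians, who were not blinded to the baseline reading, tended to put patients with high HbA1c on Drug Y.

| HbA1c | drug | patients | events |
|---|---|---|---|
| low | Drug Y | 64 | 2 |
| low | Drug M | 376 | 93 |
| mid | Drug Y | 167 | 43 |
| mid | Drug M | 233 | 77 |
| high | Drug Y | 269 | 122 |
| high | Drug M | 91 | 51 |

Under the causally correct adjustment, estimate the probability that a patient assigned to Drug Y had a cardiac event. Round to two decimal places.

Here HbA1c is a common cause — it drives both which drug a case falls under and the outcome. The crude comparison mixes populations; the stratum-specific rates are the causally relevant ones.
Standardising Drug Y to the population HbA1c mix: 0.367·2/64 + 0.333·43/167 + 0.300·122/269 = 0.233.

0.23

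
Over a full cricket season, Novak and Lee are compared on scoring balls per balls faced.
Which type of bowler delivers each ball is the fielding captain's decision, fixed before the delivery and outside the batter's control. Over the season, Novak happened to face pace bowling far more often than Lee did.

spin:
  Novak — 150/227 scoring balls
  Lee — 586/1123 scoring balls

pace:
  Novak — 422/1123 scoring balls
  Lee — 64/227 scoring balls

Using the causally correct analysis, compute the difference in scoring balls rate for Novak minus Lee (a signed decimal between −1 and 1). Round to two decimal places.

+0.12

The bowling type-specific comparison favours Novak throughout, but the pooled figures favour Lee. The question is whether to condition on bowling type.
Bowling type satisfies the back-door criterion: it is not a descendant of the player, and it blocks the spurious path from player to outcome. Adjusting for it (i.e., using the within-bowling type rates) gives the causal effect.
Adjusting over the population distribution of bowling type: 0.500·(0.661−0.522) + 0.500·(0.376−0.282) = +0.116.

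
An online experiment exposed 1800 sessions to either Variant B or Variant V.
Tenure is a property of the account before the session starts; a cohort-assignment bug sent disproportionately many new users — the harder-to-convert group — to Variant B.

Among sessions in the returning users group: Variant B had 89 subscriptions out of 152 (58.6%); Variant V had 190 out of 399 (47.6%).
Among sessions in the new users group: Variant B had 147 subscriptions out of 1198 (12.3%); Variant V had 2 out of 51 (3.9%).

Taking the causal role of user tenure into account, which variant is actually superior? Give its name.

Variant B is higher inside every user tenure stratum but Variant V is higher in aggregate. Whether to stratify depends on how user tenure relates to the variant.
Nothing the variant does changes user tenure; the imbalance is an allocation artefact. With user tenure also predicting the outcome, the pooled figure is confounded, and the within-stratum comparison is the causal one.
Within each level — returning users: 58.6% vs 47.6%; new users: 12.3% vs 3.9% — Variant B is higher every time.

Variant B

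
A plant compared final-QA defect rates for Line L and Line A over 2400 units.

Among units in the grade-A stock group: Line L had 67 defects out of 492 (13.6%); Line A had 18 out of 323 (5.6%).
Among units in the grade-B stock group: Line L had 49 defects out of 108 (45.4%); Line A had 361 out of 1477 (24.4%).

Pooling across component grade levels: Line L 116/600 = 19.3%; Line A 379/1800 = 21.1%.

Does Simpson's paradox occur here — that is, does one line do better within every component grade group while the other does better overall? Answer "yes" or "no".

yes

Within each component grade level (grade-A stock 13.6% vs 5.6%; grade-B stock 45.4% vs 24.4%), Line A has the lower rate every time. Pooled: 19.3% vs 21.1% — Line L has the lower rate overall. The two comparisons disagree.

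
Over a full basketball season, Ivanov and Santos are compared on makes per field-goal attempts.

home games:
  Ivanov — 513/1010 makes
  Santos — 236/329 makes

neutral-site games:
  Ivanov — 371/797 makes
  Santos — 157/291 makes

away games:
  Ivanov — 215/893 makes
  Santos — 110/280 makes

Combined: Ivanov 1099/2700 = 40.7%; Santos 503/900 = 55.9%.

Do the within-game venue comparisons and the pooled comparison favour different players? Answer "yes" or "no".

Within each game venue level (home games 50.8% vs 71.7%; neutral-site games 46.5% vs 54.0%; away games 24.1% vs 39.3%), Santos has the higher rate every time. Pooled: 40.7% vs 55.9% — Santos has the higher rate overall. They agree.

no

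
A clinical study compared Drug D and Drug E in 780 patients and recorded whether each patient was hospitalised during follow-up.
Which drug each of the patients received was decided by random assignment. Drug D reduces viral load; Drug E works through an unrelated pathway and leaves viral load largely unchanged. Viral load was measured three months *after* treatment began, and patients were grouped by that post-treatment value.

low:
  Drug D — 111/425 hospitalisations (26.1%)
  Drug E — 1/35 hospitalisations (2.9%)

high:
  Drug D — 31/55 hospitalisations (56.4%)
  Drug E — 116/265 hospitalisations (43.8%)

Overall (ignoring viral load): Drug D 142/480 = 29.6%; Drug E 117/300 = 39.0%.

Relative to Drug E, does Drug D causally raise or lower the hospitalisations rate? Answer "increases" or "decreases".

Viral load is recorded after the drug and is itself shifted by it — it sits on the causal path from drug to outcome. Conditioning on a mediator would strip out part of the effect we want; the pooled comparison gives the total causal effect.
Pooled: Drug D 29.6% vs Drug E 39.0%; Drug D is lower overall.

decreases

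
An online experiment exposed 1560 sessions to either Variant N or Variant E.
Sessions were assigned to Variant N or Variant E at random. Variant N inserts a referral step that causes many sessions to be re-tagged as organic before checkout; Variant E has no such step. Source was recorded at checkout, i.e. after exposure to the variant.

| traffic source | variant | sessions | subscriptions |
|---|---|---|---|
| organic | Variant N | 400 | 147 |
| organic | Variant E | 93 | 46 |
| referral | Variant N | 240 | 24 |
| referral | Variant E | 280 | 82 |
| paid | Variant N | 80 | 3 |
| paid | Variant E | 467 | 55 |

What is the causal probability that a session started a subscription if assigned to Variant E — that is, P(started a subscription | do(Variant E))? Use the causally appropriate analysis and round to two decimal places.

0.22

Variant E is higher inside every traffic source stratum but Variant N is higher in aggregate. Whether to stratify depends on how traffic source relates to the variant.
Because the variant influences traffic source, traffic source is a post-treatment mediator, not a confounder. Stratifying on it would bias the estimate; the causal effect is the crude pooled difference.
So P(outcome | do(Variant E)) is just the pooled rate for Variant E: 183/840 = 0.218.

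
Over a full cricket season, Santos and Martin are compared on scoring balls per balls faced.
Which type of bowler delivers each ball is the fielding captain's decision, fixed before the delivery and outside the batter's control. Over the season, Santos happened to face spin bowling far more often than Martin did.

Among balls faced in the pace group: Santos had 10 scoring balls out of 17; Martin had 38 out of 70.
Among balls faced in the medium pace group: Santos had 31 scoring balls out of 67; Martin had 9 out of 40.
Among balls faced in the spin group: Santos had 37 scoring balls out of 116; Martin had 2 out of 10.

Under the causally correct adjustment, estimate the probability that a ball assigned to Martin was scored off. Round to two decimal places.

Bowling type differs across players for reasons unrelated to any effect of the player itself, and it separately predicts the outcome — a classic confounder. We must compare within bowling type levels.
Standardising Martin to the population bowling type mix: 0.272·38/70 + 0.334·9/40 + 0.394·2/10 = 0.302.

0.30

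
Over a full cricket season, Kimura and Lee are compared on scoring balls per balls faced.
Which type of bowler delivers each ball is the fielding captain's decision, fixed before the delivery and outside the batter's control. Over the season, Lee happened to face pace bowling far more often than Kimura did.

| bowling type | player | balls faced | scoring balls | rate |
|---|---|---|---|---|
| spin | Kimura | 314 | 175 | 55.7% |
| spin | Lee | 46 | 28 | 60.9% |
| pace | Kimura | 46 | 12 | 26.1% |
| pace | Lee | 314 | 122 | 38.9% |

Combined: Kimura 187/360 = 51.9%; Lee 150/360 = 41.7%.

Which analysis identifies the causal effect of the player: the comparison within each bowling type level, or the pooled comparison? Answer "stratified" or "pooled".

stratified

Nothing the player does changes bowling type; the imbalance is an allocation artefact. With bowling type also predicting the outcome, the pooled figure is confounded, and the within-stratum comparison is the causal one.
Within each level — spin: 55.7% vs 60.9%; pace: 26.1% vs 38.9% — Lee is higher every time.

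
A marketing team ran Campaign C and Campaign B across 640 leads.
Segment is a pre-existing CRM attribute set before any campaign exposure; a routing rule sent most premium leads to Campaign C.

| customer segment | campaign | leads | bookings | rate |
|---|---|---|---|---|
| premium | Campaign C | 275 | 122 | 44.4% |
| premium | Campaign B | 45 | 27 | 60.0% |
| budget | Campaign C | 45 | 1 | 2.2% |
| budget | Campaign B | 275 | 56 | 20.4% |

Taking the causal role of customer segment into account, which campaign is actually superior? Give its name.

Customer segment is set before the campaign has any effect — it is not caused by the campaign — and it independently drives the outcome. That makes it a confounder, so the causal comparison is within customer segment levels.
Within each level — premium: 44.4% vs 60.0%; budget: 2.2% vs 20.4% — Campaign B is higher every time.

Campaign B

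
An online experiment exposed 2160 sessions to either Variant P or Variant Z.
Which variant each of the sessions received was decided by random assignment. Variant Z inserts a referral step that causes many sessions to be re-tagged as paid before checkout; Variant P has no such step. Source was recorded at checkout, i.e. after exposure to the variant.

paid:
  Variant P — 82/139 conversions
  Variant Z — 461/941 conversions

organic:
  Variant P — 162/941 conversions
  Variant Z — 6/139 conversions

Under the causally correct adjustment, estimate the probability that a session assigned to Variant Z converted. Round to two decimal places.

Traffic source is downstream of the variant. One should not condition on a consequence of treatment, so the overall rates are the right comparison.
So P(outcome | do(Variant Z)) is just the pooled rate for Variant Z: 467/1080 = 0.432.

0.43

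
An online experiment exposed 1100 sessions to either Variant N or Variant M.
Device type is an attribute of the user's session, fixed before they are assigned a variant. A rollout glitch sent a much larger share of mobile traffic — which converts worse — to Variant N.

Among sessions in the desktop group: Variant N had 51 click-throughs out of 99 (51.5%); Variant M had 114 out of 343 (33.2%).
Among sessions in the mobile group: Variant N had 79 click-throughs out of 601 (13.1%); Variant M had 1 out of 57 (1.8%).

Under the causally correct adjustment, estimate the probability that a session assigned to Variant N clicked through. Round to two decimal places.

0.29

Device type satisfies the back-door criterion: it is not a descendant of the variant, and it blocks the spurious path from variant to outcome. Adjusting for it (i.e., using the within-device type rates) gives the causal effect.
Standardising Variant N to the population device type mix: 0.402·51/99 + 0.598·79/601 = 0.286.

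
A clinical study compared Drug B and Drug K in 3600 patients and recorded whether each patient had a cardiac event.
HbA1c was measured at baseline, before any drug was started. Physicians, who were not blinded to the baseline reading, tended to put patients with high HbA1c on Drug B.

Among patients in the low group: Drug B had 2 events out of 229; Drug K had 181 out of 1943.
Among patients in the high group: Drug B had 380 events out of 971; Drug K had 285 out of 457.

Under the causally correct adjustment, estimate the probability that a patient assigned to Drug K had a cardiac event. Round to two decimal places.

0.30

Drug B is lower inside every HbA1c stratum but Drug K is lower in aggregate. Whether to stratify depends on how HbA1c relates to the drug.
HbA1c differs across drugs for reasons unrelated to any effect of the drug itself, and it separately predicts the outcome — a classic confounder. We must compare within HbA1c levels.
Standardising Drug K to the population HbA1c mix: 0.603·181/1943 + 0.397·285/457 = 0.304.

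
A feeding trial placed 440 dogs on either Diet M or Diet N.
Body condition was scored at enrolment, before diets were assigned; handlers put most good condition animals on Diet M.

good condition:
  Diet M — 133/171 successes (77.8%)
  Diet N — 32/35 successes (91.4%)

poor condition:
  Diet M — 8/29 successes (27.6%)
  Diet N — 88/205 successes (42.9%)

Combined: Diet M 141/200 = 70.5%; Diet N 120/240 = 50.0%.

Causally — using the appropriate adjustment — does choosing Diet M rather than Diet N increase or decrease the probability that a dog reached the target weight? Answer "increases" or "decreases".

The imbalance in starting body condition arose from how dogs were allocated, not from anything the diet did; and starting body condition independently affects the outcome. The pooled gap is confounded — condition on starting body condition.
Within each level — good condition: 77.8% vs 91.4%; poor condition: 27.6% vs 42.9% — Diet N is higher every time.

decreases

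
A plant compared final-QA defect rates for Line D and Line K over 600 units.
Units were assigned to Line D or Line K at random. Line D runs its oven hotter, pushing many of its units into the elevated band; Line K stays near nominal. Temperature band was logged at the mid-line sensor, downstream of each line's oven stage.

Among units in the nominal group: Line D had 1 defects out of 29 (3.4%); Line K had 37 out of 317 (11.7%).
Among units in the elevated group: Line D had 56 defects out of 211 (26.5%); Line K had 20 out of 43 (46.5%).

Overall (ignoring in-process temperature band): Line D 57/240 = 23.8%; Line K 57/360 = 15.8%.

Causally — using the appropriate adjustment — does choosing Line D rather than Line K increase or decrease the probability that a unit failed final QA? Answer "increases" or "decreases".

In-process temperature band lies on the pathway line → in-process temperature band → outcome, so adjusting for it blocks the indirect effect. For the total causal effect of line, use the unadjusted pooled rates.
Pooled: Line D 23.8% vs Line K 15.8%; Line K is lower overall.

increases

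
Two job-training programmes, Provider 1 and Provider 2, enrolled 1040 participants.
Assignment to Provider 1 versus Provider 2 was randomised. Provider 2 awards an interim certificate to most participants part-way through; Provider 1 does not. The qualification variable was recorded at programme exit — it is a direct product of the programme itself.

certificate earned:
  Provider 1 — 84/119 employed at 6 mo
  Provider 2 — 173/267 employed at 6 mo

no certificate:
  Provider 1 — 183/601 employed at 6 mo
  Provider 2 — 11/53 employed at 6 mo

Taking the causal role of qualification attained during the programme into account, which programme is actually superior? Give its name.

Provider 2

Stratifying would compare programmes among participants the programmes themselves sorted into qualification attained during the programme groups — a form of selection on an intermediate. The unconditioned pooled rates give the total causal effect.
Pooled: Provider 1 37.1% vs Provider 2 57.5%; Provider 2 is higher overall.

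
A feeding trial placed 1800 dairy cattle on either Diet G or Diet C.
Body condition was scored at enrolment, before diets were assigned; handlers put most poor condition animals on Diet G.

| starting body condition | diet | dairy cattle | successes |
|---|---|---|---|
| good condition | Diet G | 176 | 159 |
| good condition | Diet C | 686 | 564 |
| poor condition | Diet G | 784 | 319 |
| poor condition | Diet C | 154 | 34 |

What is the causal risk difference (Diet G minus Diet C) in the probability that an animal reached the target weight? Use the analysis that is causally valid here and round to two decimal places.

Nothing the diet does changes starting body condition; the imbalance is an allocation artefact. With starting body condition also predicting the outcome, the pooled figure is confounded, and the within-stratum comparison is the causal one.
Adjusting over the population distribution of starting body condition: 0.479·(0.903−0.822) + 0.521·(0.407−0.221) = +0.136.

+0.14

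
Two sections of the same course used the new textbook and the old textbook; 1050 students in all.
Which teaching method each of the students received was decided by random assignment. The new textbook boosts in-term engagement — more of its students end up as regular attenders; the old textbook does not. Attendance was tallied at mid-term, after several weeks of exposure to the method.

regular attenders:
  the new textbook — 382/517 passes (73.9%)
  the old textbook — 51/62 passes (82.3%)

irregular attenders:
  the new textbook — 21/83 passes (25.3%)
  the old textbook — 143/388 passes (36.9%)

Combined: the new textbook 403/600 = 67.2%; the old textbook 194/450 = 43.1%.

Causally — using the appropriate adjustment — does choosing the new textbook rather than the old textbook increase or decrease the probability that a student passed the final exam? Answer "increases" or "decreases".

increases

The mid-term attendance-specific comparison favours the old textbook throughout, but the pooled figures favour the new textbook. The question is whether to condition on mid-term attendance.
Because the teaching method influences mid-term attendance, mid-term attendance is a post-treatment mediator, not a confounder. Stratifying on it would bias the estimate; the causal effect is the crude pooled difference.
Pooled: the new textbook 67.2% vs the old textbook 43.1%; the new textbook is higher overall.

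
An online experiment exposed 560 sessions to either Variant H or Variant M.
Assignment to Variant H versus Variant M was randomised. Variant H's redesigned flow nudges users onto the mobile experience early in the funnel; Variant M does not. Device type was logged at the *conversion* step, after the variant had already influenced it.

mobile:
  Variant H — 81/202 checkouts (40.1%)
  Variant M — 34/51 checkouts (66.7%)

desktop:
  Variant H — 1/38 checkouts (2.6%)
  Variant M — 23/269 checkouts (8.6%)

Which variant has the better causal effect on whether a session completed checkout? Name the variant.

Variant H

The distribution of device type is itself part of what the variant does — it is an intermediate outcome. Holding it fixed would remove that part of the effect; the total effect is the pooled difference.
Pooled: Variant H 34.2% vs Variant M 17.8%; Variant H is higher overall.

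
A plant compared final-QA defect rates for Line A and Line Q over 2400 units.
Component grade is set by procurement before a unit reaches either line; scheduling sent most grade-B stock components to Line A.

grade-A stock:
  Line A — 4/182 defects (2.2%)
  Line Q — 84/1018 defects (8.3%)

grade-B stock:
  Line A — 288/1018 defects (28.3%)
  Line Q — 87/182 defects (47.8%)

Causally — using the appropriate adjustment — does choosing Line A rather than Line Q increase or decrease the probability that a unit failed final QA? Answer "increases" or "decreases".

decreases

The imbalance in component grade arose from how units were allocated, not from anything the line did; and component grade independently affects the outcome. The pooled gap is confounded — condition on component grade.
Within each level — grade-A stock: 2.2% vs 8.3%; grade-B stock: 28.3% vs 47.8% — Line A is lower every time.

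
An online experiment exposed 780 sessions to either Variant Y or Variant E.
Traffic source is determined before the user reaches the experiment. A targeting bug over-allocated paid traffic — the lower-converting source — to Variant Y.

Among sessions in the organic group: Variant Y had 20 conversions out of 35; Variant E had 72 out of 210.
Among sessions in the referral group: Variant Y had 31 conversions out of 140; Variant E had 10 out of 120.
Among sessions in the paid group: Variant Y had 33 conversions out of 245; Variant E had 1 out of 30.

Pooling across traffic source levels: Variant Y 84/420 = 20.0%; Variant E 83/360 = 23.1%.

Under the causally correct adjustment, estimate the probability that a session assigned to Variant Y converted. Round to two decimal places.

Variant Y is higher inside every traffic source stratum but Variant E is higher in aggregate. Whether to stratify depends on how traffic source relates to the variant.
Nothing the variant does changes traffic source; the imbalance is an allocation artefact. With traffic source also predicting the outcome, the pooled figure is confounded, and the within-stratum comparison is the causal one.
Standardising Variant Y to the population traffic source mix: 0.314·20/35 + 0.333·31/140 + 0.353·33/245 = 0.301.

0.30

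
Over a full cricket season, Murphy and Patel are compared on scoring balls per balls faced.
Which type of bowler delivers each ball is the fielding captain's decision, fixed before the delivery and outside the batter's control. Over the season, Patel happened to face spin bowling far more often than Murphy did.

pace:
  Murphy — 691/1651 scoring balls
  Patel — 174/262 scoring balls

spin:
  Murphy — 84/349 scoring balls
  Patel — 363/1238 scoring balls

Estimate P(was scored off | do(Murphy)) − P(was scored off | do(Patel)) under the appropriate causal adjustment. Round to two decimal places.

-0.16

Within every bowling type level Patel has the higher rate, yet pooled Murphy does — Simpson's reversal.
The imbalance in bowling type arose from how balls faced were allocated, not from anything the player did; and bowling type independently affects the outcome. The pooled gap is confounded — condition on bowling type.
Adjusting over the population distribution of bowling type: 0.547·(0.419−0.664) + 0.453·(0.241−0.293) = -0.158.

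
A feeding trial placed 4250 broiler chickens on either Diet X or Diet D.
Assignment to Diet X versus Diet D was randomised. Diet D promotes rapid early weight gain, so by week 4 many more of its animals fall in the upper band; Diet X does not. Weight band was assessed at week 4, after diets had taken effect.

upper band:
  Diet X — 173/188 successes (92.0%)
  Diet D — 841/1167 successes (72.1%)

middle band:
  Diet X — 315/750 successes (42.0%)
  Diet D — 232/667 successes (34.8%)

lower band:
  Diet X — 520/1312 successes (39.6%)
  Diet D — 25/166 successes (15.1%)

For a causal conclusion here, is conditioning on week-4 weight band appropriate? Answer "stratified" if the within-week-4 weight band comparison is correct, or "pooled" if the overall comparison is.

Week-4 weight band is recorded after the diet and is itself shifted by it — it sits on the causal path from diet to outcome. Conditioning on a mediator would strip out part of the effect we want; the pooled comparison gives the total causal effect.
Pooled: Diet X 44.8% vs Diet D 54.9%; Diet D is higher overall.

pooled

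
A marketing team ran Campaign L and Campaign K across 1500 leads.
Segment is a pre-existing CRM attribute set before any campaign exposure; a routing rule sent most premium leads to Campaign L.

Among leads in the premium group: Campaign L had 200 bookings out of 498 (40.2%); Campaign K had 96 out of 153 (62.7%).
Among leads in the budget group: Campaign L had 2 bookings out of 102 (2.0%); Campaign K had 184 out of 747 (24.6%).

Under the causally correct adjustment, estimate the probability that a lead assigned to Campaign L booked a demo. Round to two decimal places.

The imbalance in customer segment arose from how leads were allocated, not from anything the campaign did; and customer segment independently affects the outcome. The pooled gap is confounded — condition on customer segment.
Standardising Campaign L to the population customer segment mix: 0.434·200/498 + 0.566·2/102 = 0.185.

0.19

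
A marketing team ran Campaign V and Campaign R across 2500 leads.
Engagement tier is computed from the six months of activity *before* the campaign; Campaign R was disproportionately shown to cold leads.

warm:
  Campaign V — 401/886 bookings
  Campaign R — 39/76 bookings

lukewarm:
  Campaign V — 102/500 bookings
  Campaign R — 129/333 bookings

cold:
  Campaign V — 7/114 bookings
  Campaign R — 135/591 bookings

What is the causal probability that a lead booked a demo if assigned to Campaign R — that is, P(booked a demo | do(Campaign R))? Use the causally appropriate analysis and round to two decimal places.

0.39

Since engagement tier is a pre-existing factor (not a product of the campaign) and it affects the outcome on its own, it is a confounder. The stratified rates, not the pooled rate, identify the causal effect.
Standardising Campaign R to the population engagement tier mix: 0.385·39/76 + 0.333·129/333 + 0.282·135/591 = 0.391.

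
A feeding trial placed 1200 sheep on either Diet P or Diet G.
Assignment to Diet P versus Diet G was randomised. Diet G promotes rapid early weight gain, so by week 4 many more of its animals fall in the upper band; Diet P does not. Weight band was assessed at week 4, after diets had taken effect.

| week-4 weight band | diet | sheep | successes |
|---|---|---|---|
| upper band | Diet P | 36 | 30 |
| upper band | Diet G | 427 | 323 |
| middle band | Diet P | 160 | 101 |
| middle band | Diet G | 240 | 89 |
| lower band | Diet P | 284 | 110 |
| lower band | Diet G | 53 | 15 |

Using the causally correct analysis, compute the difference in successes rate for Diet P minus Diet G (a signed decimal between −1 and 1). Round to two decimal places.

-0.09

The stratified and pooled comparisons disagree (Diet P wins within each week-4 weight band; Diet G wins overall), so the answer turns on the causal role of week-4 weight band.
The distribution of week-4 weight band is itself part of what the diet does — it is an intermediate outcome. Holding it fixed would remove that part of the effect; the total effect is the pooled difference.
The causal difference is the pooled difference: 0.502 − 0.593 = -0.091.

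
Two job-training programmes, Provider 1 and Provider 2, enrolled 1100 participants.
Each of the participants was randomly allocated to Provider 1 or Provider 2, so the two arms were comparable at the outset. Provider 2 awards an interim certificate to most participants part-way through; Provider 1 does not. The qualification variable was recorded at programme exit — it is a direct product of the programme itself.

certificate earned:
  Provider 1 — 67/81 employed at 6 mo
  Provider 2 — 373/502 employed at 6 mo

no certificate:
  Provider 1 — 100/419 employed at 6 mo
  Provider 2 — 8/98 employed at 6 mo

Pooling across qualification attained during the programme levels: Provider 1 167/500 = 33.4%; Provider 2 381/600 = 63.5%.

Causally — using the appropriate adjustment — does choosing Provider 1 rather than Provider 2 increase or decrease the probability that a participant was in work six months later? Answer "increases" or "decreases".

Qualification attained during the programme lies on the pathway programme → qualification attained during the programme → outcome, so adjusting for it blocks the indirect effect. For the total causal effect of programme, use the unadjusted pooled rates.
Pooled: Provider 1 33.4% vs Provider 2 63.5%; Provider 2 is higher overall.

decreases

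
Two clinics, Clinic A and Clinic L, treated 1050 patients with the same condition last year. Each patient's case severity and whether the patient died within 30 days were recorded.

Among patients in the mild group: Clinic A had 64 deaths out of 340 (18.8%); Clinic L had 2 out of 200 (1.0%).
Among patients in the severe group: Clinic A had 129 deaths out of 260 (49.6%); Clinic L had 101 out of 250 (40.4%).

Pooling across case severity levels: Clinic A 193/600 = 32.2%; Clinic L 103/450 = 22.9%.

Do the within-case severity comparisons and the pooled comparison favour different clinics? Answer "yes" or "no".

Within each case severity level (mild 18.8% vs 1.0%; severe 49.6% vs 40.4%), Clinic L has the lower rate every time. Pooled: 32.2% vs 22.9% — Clinic L has the lower rate overall. They agree.

no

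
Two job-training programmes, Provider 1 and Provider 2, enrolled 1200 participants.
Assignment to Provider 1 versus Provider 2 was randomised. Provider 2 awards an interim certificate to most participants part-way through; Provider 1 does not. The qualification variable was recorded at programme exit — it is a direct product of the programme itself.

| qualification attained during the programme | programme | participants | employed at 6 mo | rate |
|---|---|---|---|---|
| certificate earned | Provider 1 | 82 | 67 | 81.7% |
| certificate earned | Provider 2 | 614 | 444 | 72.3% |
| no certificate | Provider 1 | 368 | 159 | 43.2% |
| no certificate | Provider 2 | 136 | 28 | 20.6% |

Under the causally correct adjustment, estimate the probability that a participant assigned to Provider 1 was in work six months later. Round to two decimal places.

0.50

Qualification attained during the programme is downstream of the programme. One should not condition on a consequence of treatment, so the overall rates are the right comparison.
So P(outcome | do(Provider 1)) is just the pooled rate for Provider 1: 226/450 = 0.502.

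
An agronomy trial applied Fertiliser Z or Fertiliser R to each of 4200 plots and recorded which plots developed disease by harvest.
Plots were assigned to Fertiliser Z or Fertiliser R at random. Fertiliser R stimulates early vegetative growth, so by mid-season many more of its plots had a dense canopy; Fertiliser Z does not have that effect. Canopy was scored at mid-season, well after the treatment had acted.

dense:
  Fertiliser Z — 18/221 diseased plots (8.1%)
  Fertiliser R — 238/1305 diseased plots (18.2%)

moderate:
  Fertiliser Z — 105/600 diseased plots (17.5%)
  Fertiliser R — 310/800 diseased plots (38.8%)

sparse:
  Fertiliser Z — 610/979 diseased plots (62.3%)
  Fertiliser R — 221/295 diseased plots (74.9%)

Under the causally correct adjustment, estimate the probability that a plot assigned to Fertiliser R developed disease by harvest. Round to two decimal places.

Because the fertiliser influences mid-season canopy, mid-season canopy is a post-treatment mediator, not a confounder. Stratifying on it would bias the estimate; the causal effect is the crude pooled difference.
So P(outcome | do(Fertiliser R)) is just the pooled rate for Fertiliser R: 769/2400 = 0.320.

0.32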